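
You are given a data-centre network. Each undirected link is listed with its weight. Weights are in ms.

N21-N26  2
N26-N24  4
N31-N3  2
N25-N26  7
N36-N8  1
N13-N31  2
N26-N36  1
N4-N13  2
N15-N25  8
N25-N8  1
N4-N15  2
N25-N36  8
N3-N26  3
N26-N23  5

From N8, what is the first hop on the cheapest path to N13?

N36

Enumerating some paths:
N8 - N25 - N15 - N4 - N13: 1+8+2+2 = 13
N8 - N25 - N36 - N26 - N3 - N31 - N13: 1+8+1+3+2+2 = 17
N8 - N36 - N26 - N3 - N31 - N13: 1+1+3+2+2 = 9
N8 - N25 - N26 - N3 - N31 - N13: 1+7+3+2+2 = 15
Cheapest is N8 - N36 - N26 - N3 - N31 - N13 at 9 ms.
So from N8 the first move is to N36.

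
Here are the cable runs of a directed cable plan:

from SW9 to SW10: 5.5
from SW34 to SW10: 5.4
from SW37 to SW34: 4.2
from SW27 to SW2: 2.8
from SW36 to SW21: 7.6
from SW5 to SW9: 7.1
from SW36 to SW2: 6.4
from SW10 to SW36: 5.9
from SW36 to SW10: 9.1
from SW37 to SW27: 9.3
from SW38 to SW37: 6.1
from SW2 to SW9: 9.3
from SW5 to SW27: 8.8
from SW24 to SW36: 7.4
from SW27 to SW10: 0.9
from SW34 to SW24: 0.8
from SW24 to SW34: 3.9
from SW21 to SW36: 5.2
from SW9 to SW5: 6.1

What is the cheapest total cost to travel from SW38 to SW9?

Candidate routes:
SW38 → SW37 → SW34 → SW10 → SW36 → SW2 → SW9: 6.1+4.2+5.4+5.9+6.4+9.3 = 37.3
SW38 → SW37 → SW34 → SW24 → SW36 → SW2 → SW9: 6.1+4.2+0.8+7.4+6.4+9.3 = 34.2
SW38 → SW37 → SW27 → SW2 → SW9: 6.1+9.3+2.8+9.3 = 27.5
SW38 → SW37 → SW27 → SW10 → SW36 → SW2 → SW9: 6.1+9.3+0.9+5.9+6.4+9.3 = 37.9
Cheapest is SW38 → SW37 → SW27 → SW2 → SW9 at 27.5.

27.5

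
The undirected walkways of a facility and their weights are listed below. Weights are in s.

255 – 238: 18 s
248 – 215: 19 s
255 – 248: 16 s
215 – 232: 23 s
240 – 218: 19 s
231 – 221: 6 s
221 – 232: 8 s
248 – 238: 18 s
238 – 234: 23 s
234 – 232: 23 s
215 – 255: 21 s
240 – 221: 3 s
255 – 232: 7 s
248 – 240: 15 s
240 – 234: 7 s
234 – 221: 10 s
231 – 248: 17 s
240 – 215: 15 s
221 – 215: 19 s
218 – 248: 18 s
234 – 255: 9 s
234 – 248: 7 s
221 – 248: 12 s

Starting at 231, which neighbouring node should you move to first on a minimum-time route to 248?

Compare a few routes:
231–248: 17 = 17
231–221–248: 6+12 = 18
The minimum is 17 s via 231–248.
So from 231 the first move is to 248.

248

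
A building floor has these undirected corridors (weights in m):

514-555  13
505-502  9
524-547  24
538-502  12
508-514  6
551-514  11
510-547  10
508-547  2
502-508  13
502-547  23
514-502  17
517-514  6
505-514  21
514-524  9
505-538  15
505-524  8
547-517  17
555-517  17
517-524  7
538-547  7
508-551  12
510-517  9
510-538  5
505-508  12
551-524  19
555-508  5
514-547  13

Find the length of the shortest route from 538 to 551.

Running Dijkstra from 538:
538: 0
510: 5  (via 538)
547: 7  (via 538)
508: 9  (via 547)
502: 12  (via 538)
517: 14  (via 510)
555: 14  (via 508)
514: 15  (via 508)
505: 15  (via 538)
551: 21  (via 508)
Shortest route: 538 → 547 → 508 → 551 = 21 m.

21 m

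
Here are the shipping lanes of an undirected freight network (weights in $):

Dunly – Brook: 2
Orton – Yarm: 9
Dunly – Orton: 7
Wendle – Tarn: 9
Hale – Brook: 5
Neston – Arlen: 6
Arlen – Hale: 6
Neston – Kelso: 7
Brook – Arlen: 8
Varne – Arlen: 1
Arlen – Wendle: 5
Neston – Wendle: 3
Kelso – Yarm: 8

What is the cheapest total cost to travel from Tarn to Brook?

$22

Settle nodes by increasing distance from Tarn:
Tarn: 0
Wendle: 9  (via Tarn)
Neston: 12  (via Wendle)
Arlen: 14  (via Wendle)
Varne: 15  (via Arlen)
Kelso: 19  (via Neston)
Hale: 20  (via Arlen)
Brook: 22  (via Arlen)
Shortest route: Tarn → Wendle → Arlen → Brook = $22.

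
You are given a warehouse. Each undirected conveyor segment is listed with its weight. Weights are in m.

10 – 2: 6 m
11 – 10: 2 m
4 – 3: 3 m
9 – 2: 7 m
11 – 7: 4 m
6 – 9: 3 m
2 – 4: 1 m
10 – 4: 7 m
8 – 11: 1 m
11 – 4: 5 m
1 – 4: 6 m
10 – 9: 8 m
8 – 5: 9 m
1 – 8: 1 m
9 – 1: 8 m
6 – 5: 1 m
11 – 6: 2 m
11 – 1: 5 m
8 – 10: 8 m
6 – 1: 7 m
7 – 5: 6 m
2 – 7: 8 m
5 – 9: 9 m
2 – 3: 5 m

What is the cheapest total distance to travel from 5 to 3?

11 m

Shortest distances from 5:
5: 0
6: 1  (via 5)
11: 3  (via 6)
8: 4  (via 11)
9: 4  (via 6)
1: 5  (via 8)
10: 5  (via 11)
7: 6  (via 5)
4: 8  (via 11)
2: 9  (via 4)
3: 11  (via 4)
Shortest route: 5 → 6 → 11 → 4 → 3 = 11 m.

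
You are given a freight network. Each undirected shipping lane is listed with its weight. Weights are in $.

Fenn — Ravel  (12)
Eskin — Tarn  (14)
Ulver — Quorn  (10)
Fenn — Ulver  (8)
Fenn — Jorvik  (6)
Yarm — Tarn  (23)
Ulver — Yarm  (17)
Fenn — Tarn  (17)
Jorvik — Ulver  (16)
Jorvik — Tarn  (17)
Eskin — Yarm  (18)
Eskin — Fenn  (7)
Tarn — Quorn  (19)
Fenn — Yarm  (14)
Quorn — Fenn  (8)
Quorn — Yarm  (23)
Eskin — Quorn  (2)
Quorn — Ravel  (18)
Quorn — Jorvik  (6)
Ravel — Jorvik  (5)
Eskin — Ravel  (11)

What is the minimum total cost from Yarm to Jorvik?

Settle nodes by increasing distance from Yarm:
Yarm: 0
Fenn: 14  (via Yarm)
Ulver: 17  (via Yarm)
Eskin: 18  (via Yarm)
Jorvik: 20  (via Fenn)
Shortest route: Yarm → Fenn → Jorvik = $20.

$20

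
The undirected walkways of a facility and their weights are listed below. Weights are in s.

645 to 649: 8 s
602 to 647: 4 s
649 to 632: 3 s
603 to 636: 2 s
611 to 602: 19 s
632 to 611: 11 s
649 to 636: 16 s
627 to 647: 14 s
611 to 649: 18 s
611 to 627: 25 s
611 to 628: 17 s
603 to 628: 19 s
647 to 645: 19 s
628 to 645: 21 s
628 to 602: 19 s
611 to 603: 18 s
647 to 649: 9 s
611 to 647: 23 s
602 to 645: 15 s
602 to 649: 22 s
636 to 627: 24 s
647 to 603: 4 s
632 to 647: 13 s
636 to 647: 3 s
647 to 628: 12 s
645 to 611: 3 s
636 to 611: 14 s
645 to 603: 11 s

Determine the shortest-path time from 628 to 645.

Settle nodes by increasing distance from 628:
628: 0
647: 12  (via 628)
636: 15  (via 647)
603: 16  (via 647)
602: 16  (via 647)
611: 17  (via 628)
645: 20  (via 611)
Shortest route: 628–611–645 = 20 s.

20 s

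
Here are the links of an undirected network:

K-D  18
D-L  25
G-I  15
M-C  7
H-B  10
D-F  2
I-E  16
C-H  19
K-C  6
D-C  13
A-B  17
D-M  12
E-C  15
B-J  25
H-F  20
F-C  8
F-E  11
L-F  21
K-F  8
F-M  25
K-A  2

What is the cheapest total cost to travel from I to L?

48

Settle nodes by increasing distance from I:
I: 0
G: 15  (via I)
E: 16  (via I)
F: 27  (via E)
D: 29  (via F)
C: 31  (via E)
K: 35  (via F)
A: 37  (via K)
M: 38  (via C)
H: 47  (via F)
L: 48  (via F)
Shortest route: I → E → F → L = 48.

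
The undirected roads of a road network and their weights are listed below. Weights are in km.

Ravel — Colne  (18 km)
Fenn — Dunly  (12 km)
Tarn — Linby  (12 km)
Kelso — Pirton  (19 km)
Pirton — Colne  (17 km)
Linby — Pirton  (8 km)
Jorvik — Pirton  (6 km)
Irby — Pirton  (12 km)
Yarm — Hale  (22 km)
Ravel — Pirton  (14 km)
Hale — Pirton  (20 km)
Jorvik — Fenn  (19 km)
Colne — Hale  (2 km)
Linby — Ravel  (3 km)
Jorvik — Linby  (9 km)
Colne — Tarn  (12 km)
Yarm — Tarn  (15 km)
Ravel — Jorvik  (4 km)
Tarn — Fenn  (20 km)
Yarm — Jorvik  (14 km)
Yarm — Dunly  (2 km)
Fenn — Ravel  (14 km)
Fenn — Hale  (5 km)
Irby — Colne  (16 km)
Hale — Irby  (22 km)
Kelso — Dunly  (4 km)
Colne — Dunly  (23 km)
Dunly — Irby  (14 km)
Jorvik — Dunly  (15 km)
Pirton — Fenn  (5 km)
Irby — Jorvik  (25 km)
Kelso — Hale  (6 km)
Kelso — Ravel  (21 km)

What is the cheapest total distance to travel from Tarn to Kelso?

Enumerating some paths:
Tarn → Yarm → Dunly → Kelso: 15+2+4 = 21
Tarn → Colne → Hale → Kelso: 12+2+6 = 20
Cheapest is Tarn → Colne → Hale → Kelso at 20 km.

20 km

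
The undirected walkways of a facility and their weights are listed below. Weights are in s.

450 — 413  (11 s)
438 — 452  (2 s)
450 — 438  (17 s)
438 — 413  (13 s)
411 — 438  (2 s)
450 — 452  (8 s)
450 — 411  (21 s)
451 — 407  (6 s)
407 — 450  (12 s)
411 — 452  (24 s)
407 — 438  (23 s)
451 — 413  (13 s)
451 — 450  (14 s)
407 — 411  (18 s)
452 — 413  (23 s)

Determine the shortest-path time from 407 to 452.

20 s

Shortest distances from 407:
407: 0
451: 6  (via 407)
450: 12  (via 407)
411: 18  (via 407)
413: 19  (via 451)
452: 20  (via 450)
Shortest route: 407–450–452 = 20 s.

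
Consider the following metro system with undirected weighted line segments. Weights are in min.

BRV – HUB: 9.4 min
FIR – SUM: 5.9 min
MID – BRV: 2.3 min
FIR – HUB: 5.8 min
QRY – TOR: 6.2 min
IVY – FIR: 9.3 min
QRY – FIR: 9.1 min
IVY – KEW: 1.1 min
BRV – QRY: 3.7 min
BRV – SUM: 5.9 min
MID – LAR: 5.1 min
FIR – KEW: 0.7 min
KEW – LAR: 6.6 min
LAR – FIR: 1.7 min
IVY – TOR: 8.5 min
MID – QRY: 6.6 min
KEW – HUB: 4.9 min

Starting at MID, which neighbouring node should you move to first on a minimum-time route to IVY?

Enumerating some paths:
MID - LAR - KEW - IVY: 5.1+6.6+1.1 = 12.8
MID - LAR - FIR - KEW - IVY: 5.1+1.7+0.7+1.1 = 8.6
MID - BRV - SUM - FIR - KEW - IVY: 2.3+5.9+5.9+0.7+1.1 = 15.9
MID - LAR - FIR - IVY: 5.1+1.7+9.3 = 16.1
Cheapest is MID - LAR - FIR - KEW - IVY at 8.6 min.
So from MID the first move is to LAR.

LAR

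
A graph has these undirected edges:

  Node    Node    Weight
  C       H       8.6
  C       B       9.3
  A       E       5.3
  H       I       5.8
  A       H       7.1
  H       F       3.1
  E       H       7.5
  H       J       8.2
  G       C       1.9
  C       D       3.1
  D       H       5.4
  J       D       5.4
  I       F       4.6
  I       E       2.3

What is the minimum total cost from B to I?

Settle nodes by increasing distance from B:
B: 0
C: 9.3  (via B)
G: 11.2  (via C)
D: 12.4  (via C)
H: 17.8  (via D)
J: 17.8  (via D)
F: 20.9  (via H)
I: 23.6  (via H)
Shortest route: B–C–D–H–I = 23.6.

23.6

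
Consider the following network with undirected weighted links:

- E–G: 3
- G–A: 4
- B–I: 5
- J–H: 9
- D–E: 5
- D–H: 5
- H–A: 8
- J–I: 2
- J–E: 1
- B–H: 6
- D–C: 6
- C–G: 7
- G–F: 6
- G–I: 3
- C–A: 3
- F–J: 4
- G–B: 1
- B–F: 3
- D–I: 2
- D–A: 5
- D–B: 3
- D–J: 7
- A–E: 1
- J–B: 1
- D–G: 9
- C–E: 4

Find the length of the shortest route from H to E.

Compare a few routes:
H - B - J - E: 6+1+1 = 8
H - A - E: 8+1 = 9
H - J - E: 9+1 = 10
Cheapest is H - B - J - E at 8.

8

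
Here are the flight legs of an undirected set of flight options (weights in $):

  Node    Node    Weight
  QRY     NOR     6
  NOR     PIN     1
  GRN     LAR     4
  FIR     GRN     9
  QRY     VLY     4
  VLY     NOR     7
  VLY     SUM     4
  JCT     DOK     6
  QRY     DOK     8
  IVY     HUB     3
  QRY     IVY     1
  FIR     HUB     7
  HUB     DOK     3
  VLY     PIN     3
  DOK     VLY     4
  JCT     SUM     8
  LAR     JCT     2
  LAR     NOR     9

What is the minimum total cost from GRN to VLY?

Candidate routes:
GRN - LAR - JCT - DOK - VLY: 4+2+6+4 = 16
GRN - LAR - NOR - PIN - VLY: 4+9+1+3 = 17
The minimum is $16 via GRN - LAR - JCT - DOK - VLY.

$16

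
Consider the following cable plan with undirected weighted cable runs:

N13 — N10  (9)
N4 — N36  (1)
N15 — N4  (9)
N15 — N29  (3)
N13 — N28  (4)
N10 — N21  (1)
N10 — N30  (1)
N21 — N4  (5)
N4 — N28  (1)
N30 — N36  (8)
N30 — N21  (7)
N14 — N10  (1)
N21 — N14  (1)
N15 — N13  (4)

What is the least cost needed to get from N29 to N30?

Compare a few routes:
N29 - N15 - N13 - N10 - N30: 3+4+9+1 = 17
N29 - N15 - N13 - N28 - N4 - N21 - N10 - N30: 3+4+4+1+5+1+1 = 19
The minimum is 17 via N29 - N15 - N13 - N10 - N30.

17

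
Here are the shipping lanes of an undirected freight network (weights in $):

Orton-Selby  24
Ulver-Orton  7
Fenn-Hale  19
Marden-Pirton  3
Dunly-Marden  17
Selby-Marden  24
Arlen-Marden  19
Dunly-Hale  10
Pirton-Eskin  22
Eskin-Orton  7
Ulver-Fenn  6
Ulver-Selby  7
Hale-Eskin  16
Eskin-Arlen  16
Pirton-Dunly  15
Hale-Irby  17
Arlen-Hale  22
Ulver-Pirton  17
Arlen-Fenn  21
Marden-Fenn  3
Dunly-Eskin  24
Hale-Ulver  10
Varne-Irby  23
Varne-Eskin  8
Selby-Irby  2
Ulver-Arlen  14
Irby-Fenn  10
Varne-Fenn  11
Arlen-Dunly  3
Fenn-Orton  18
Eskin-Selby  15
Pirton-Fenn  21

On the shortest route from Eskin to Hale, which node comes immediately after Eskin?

Enumerating some paths:
Eskin → Orton → Ulver → Hale: 7+7+10 = 24
Eskin → Hale: 16 = 16
Eskin → Arlen → Dunly → Hale: 16+3+10 = 29
Eskin → Selby → Ulver → Hale: 15+7+10 = 32
Cheapest is Eskin → Hale at $16.
So from Eskin the first move is to Hale.

Hale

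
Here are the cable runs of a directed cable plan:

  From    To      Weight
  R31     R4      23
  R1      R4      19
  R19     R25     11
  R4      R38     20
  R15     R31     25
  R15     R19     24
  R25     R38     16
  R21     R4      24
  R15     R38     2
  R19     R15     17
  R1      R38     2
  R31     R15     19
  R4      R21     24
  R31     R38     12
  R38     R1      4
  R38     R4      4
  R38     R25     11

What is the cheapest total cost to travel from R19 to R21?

Shortest distances from R19:
R19: 0
R25: 11  (via R19)
R15: 17  (via R19)
R38: 19  (via R15)
R1: 23  (via R38)
R4: 23  (via R38)
R31: 42  (via R15)
R21: 47  (via R4)
Shortest route: R19 → R15 → R38 → R4 → R21 = 47.

47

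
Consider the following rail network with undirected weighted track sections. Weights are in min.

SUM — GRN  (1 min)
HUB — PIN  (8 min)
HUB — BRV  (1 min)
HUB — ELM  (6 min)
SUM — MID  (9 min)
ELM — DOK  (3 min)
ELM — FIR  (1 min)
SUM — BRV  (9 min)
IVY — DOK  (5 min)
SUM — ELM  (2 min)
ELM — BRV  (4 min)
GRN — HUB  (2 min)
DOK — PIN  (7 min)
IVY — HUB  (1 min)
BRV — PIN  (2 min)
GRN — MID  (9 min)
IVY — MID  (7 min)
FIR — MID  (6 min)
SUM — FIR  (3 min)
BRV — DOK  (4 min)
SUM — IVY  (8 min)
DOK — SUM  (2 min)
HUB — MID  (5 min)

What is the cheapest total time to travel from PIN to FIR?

Shortest distances from PIN:
PIN: 0
BRV: 2  (via PIN)
HUB: 3  (via BRV)
IVY: 4  (via HUB)
GRN: 5  (via HUB)
ELM: 6  (via BRV)
DOK: 6  (via BRV)
SUM: 6  (via GRN)
FIR: 7  (via ELM)
Shortest route: PIN → BRV → ELM → FIR = 7 min.

7 min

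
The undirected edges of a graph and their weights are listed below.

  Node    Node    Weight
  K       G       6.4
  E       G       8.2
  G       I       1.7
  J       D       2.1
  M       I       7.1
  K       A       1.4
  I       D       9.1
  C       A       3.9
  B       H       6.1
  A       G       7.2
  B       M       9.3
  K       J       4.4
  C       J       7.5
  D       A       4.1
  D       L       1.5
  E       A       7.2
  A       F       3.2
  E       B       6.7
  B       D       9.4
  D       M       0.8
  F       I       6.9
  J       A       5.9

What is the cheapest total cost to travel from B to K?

14.9

Enumerating some paths:
B - E - A - K: 6.7+7.2+1.4 = 15.3
B - D - A - K: 9.4+4.1+1.4 = 14.9
B - M - D - A - K: 9.3+0.8+4.1+1.4 = 15.6
The minimum is 14.9 via B - D - A - K.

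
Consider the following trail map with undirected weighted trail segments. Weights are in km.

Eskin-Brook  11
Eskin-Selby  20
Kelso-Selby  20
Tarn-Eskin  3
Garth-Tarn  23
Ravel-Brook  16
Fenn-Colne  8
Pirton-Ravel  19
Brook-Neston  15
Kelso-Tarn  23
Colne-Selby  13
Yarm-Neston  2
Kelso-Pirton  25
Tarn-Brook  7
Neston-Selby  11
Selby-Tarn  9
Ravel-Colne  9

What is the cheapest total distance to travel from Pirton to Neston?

Candidate routes:
Pirton → Ravel → Brook → Tarn → Selby → Neston: 19+16+7+9+11 = 62
Pirton → Ravel → Colne → Selby → Neston: 19+9+13+11 = 52
Pirton → Kelso → Selby → Neston: 25+20+11 = 56
Pirton → Ravel → Brook → Neston: 19+16+15 = 50
Cheapest is Pirton → Ravel → Brook → Neston at 50 km.

50 km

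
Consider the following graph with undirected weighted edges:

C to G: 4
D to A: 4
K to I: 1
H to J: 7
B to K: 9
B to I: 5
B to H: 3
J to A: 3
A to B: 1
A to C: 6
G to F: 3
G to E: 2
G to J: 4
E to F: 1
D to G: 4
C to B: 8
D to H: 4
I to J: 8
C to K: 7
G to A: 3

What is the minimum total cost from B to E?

Candidate routes:
B → A → G → F → E: 1+3+3+1 = 8
B → A → G → E: 1+3+2 = 6
Cheapest is B → A → G → E at 6.

6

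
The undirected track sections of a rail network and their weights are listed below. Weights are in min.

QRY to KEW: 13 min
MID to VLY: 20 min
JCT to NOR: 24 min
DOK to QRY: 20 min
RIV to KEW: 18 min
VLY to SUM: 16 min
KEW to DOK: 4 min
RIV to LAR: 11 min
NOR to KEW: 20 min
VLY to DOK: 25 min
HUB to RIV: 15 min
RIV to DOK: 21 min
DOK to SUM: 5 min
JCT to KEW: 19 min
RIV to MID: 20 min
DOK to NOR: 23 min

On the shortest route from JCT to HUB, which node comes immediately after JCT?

KEW

Enumerating some paths:
JCT → KEW → RIV → HUB: 19+18+15 = 52
JCT → KEW → DOK → RIV → HUB: 19+4+21+15 = 59
JCT → NOR → KEW → RIV → HUB: 24+20+18+15 = 77
The minimum is 52 min via JCT → KEW → RIV → HUB.
So from JCT the first move is to KEW.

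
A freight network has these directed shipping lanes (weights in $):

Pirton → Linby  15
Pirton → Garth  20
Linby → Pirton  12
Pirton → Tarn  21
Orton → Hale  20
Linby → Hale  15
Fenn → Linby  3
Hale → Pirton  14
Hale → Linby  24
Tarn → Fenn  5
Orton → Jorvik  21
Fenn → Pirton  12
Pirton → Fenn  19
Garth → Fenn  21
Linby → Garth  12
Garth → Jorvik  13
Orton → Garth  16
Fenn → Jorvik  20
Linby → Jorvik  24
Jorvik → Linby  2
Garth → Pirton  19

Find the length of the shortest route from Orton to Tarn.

$55

Enumerating some paths:
Orton - Hale - Pirton - Tarn: 20+14+21 = 55
Orton - Jorvik - Linby - Pirton - Tarn: 21+2+12+21 = 56
Orton - Garth - Pirton - Tarn: 16+19+21 = 56
Orton - Garth - Jorvik - Linby - Pirton - Tarn: 16+13+2+12+21 = 64
Cheapest is Orton - Hale - Pirton - Tarn at $55.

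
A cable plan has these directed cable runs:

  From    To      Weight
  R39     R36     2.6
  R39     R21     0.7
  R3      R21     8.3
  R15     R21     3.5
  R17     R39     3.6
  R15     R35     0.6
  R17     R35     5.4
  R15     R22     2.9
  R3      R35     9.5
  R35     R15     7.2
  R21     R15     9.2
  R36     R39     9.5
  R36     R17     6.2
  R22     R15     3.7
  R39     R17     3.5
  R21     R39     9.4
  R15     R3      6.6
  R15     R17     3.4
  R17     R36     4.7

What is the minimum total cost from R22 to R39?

Enumerating some paths:
R22 → R15 → R21 → R39: 3.7+3.5+9.4 = 16.6
R22 → R15 → R17 → R39: 3.7+3.4+3.6 = 10.7
Cheapest is R22 → R15 → R17 → R39 at 10.7.

10.7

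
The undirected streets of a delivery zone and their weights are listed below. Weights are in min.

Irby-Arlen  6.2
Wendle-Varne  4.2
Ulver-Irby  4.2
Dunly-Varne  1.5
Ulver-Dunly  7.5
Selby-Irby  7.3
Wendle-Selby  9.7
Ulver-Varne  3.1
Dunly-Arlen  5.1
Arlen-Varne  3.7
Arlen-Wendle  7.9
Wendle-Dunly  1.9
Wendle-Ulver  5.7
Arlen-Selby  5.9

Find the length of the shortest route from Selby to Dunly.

Compare a few routes:
Selby - Arlen - Varne - Dunly: 5.9+3.7+1.5 = 11.1
Selby - Arlen - Dunly: 5.9+5.1 = 11
Selby - Wendle - Dunly: 9.7+1.9 = 11.6
The minimum is 11 min via Selby - Arlen - Dunly.

11 min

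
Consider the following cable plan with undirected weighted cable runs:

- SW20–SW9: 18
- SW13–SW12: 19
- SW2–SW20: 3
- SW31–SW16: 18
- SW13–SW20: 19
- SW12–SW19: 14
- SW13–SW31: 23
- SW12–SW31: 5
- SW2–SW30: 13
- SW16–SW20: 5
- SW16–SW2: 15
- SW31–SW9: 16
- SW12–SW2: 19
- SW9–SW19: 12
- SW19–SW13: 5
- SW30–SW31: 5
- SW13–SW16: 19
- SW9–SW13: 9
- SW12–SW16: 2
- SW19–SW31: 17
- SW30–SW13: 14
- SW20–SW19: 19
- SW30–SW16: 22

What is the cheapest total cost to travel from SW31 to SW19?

17

Running Dijkstra from SW31:
SW31: 0
SW12: 5  (via SW31)
SW30: 5  (via SW31)
SW16: 7  (via SW12)
SW20: 12  (via SW16)
SW2: 15  (via SW20)
SW9: 16  (via SW31)
SW19: 17  (via SW31)
Shortest route: SW31 → SW19 = 17.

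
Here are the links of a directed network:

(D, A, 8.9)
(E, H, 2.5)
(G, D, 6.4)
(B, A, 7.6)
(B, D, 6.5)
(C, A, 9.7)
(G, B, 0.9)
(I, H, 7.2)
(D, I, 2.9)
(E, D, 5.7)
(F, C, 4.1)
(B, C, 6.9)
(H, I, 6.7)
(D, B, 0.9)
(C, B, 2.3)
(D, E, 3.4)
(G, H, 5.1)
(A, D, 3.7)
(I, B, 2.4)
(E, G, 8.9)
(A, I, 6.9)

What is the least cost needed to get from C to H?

Settle nodes by increasing distance from C:
C: 0
B: 2.3  (via C)
D: 8.8  (via B)
A: 9.7  (via C)
I: 11.7  (via D)
E: 12.2  (via D)
H: 14.7  (via E)
Shortest route: C → B → D → E → H = 14.7.

14.7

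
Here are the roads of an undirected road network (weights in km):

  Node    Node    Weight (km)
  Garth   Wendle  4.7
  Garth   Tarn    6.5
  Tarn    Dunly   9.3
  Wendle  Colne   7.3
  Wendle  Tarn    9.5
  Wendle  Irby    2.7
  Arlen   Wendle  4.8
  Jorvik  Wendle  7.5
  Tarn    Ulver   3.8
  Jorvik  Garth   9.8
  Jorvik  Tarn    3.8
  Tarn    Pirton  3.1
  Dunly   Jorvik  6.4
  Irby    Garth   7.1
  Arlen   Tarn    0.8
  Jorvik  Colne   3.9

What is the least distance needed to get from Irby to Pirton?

Running Dijkstra from Irby:
Irby: 0
Wendle: 2.7  (via Irby)
Garth: 7.1  (via Irby)
Arlen: 7.5  (via Wendle)
Tarn: 8.3  (via Arlen)
Colne: 10  (via Wendle)
Jorvik: 10.2  (via Wendle)
Pirton: 11.4  (via Tarn)
Shortest route: Irby–Wendle–Arlen–Tarn–Pirton = 11.4 km.

11.4 km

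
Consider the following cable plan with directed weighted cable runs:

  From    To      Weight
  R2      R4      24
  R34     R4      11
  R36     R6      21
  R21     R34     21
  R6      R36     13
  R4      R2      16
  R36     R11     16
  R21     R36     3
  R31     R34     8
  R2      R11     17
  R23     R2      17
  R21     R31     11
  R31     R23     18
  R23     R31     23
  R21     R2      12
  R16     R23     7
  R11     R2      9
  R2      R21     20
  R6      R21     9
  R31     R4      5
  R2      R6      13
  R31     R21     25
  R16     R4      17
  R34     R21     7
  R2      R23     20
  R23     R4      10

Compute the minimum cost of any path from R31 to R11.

34

Shortest distances from R31:
R31: 0
R4: 5  (via R31)
R34: 8  (via R31)
R21: 15  (via R34)
R36: 18  (via R21)
R23: 18  (via R31)
R2: 21  (via R4)
R6: 34  (via R2)
R11: 34  (via R36)
Shortest route: R31–R34–R21–R36–R11 = 34.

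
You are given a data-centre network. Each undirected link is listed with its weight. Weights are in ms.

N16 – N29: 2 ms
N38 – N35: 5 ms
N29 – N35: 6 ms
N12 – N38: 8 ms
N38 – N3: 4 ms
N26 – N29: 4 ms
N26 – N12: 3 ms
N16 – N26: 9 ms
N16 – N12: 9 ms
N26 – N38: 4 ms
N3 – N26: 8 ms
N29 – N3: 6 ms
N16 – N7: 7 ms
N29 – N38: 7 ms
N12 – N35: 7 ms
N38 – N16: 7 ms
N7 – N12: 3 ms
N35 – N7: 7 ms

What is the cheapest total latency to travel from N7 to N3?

Compare a few routes:
N7 → N12 → N26 → N3: 3+3+8 = 14
N7 → N12 → N38 → N3: 3+8+4 = 15
N7 → N16 → N29 → N3: 7+2+6 = 15
The minimum is 14 ms via N7 → N12 → N26 → N3.

14 ms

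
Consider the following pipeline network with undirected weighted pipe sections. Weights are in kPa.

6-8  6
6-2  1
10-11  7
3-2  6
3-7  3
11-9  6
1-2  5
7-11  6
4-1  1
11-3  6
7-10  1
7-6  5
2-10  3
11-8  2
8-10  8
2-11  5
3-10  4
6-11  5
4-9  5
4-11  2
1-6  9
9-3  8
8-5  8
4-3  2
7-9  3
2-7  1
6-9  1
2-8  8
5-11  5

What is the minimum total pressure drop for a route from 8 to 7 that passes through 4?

Shortest 8→4: 8–11–4 = 4
Best 4 to 7: 4–3–7 costing 5
Total via 4: 4 + 5 = 9 kPa.

9 kPa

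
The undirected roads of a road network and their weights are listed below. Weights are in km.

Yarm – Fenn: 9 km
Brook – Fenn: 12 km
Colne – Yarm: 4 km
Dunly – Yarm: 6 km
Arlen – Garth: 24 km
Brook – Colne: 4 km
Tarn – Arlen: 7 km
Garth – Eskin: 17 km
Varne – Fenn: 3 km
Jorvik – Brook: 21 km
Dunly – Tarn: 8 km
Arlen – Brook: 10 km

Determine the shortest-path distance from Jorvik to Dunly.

Settle nodes by increasing distance from Jorvik:
Jorvik: 0
Brook: 21  (via Jorvik)
Colne: 25  (via Brook)
Yarm: 29  (via Colne)
Arlen: 31  (via Brook)
Fenn: 33  (via Brook)
Dunly: 35  (via Yarm)
Shortest route: Jorvik → Brook → Colne → Yarm → Dunly = 35 km.

35 km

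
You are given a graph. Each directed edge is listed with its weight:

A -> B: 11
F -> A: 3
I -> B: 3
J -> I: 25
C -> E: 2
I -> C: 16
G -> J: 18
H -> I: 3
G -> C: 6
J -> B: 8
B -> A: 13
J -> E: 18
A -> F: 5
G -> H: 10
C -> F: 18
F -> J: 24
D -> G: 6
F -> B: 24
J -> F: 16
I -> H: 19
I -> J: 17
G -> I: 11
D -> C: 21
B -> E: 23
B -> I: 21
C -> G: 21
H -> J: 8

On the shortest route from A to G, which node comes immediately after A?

B

Enumerating some paths:
A → F → J → B → I → C → G: 5+24+8+21+16+21 = 95
A → F → J → I → C → G: 5+24+25+16+21 = 91
A → B → I → C → G: 11+21+16+21 = 69
A → F → B → I → C → G: 5+24+21+16+21 = 87
The minimum is 69 via A → B → I → C → G.
So from A the first move is to B.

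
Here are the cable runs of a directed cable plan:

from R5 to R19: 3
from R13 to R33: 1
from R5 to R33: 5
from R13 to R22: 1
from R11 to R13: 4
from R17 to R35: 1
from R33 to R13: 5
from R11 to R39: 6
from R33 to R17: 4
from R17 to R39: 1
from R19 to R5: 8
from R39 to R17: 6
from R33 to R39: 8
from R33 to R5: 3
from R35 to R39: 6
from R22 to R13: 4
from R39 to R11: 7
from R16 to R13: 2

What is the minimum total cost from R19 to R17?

Candidate routes:
R19 → R5 → R33 → R39 → R17: 8+5+8+6 = 27
R19 → R5 → R33 → R17: 8+5+4 = 17
The minimum is 17 via R19 → R5 → R33 → R17.

17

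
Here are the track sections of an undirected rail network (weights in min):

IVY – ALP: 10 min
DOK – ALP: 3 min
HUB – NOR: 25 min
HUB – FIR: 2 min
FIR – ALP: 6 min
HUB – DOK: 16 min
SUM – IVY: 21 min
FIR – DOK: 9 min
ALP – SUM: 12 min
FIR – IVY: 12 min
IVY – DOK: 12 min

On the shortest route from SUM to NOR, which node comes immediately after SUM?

ALP

Enumerating some paths:
SUM → ALP → DOK → FIR → HUB → NOR: 12+3+9+2+25 = 51
SUM → ALP → DOK → HUB → NOR: 12+3+16+25 = 56
SUM → ALP → FIR → HUB → NOR: 12+6+2+25 = 45
SUM → IVY → FIR → HUB → NOR: 21+12+2+25 = 60
Cheapest is SUM → ALP → FIR → HUB → NOR at 45 min.
So from SUM the first move is to ALP.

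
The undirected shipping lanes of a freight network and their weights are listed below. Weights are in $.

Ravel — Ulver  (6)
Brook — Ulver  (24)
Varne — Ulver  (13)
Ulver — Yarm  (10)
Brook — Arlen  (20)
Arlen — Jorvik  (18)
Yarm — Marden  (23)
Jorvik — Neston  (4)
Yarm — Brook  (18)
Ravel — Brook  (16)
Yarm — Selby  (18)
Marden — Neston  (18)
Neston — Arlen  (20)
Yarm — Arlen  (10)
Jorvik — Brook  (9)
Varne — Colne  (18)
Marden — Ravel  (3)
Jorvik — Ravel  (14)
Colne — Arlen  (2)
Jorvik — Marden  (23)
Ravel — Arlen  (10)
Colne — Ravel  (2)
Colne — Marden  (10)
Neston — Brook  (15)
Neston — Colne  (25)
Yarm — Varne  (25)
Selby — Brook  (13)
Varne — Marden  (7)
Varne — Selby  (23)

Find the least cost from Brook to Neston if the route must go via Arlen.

$40

Best Brook to Arlen: Brook–Arlen costing 20
Shortest Arlen→Neston: Arlen–Neston = 20
Total via Arlen: 20 + 20 = $40.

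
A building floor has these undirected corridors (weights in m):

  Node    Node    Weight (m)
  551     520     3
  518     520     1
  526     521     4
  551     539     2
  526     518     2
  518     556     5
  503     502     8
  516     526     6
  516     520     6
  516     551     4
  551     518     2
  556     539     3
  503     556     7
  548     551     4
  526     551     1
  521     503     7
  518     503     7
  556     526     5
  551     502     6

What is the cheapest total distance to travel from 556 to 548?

Enumerating some paths:
556–518–526–551–548: 5+2+1+4 = 12
556–518–551–548: 5+2+4 = 11
556–526–551–548: 5+1+4 = 10
556–539–551–548: 3+2+4 = 9
Cheapest is 556–539–551–548 at 9 m.

9 m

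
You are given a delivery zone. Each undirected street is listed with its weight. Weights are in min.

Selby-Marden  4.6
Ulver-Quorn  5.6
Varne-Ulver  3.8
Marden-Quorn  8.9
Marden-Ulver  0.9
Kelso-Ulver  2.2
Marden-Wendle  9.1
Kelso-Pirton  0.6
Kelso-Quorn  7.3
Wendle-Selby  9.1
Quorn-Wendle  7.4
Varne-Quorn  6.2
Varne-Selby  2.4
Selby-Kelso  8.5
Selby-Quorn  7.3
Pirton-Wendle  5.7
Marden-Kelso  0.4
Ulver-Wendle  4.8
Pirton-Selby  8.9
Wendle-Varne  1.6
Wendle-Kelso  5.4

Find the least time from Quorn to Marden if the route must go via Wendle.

Best Quorn to Wendle: Quorn–Wendle costing 7.4
Best Wendle to Marden: Wendle–Ulver–Marden costing 5.7
Total via Wendle: 7.4 + 5.7 = 13.1 min.

13.1 min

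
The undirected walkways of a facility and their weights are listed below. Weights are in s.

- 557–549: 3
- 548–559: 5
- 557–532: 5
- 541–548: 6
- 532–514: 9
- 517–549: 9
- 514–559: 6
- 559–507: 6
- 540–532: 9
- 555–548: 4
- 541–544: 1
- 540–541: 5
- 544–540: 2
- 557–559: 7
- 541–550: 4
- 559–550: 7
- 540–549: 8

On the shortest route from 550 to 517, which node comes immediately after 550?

541

Compare a few routes:
550–559–557–549–517: 7+7+3+9 = 26
550–541–544–540–549–517: 4+1+2+8+9 = 24
550–541–540–549–517: 4+5+8+9 = 26
550–541–544–540–532–557–549–517: 4+1+2+9+5+3+9 = 33
The minimum is 24 s via 550–541–544–540–549–517.
So from 550 the first move is to 541.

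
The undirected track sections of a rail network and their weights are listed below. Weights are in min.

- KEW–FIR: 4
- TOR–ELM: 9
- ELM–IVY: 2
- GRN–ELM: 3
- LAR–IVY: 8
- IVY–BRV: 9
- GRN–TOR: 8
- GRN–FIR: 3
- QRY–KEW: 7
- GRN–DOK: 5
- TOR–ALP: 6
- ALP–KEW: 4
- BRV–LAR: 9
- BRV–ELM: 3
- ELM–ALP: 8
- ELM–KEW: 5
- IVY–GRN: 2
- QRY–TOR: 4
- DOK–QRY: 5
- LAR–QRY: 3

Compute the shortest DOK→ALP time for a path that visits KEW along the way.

Best DOK to KEW: DOK → QRY → KEW costing 12
Best KEW to ALP: KEW → ALP costing 4
Total via KEW: 12 + 4 = 16 min.

16 min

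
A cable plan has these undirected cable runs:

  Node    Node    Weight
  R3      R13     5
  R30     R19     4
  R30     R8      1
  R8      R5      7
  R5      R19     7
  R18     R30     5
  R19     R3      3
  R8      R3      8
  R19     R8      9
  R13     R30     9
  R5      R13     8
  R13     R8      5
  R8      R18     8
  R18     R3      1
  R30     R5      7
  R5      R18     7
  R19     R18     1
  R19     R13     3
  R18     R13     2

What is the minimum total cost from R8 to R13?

5

Compare a few routes:
R8–R30–R19–R18–R13: 1+4+1+2 = 8
R8–R30–R18–R13: 1+5+2 = 8
R8–R13: 5 = 5
R8–R30–R19–R13: 1+4+3 = 8
Cheapest is R8–R13 at 5.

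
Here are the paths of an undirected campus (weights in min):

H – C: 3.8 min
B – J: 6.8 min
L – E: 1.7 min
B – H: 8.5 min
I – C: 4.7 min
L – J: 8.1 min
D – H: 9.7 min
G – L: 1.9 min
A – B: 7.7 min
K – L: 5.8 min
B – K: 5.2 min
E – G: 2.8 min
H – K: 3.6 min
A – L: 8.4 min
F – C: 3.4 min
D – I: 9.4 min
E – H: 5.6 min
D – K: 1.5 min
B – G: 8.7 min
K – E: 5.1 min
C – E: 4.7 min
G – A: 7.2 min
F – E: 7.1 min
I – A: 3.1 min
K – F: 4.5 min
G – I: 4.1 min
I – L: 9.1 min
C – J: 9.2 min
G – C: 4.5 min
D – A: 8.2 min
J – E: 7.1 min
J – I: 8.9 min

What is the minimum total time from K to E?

Candidate routes:
K → E: 5.1 = 5.1
K → H → E: 3.6+5.6 = 9.2
K → L → E: 5.8+1.7 = 7.5
Cheapest is K → E at 5.1 min.

5.1 min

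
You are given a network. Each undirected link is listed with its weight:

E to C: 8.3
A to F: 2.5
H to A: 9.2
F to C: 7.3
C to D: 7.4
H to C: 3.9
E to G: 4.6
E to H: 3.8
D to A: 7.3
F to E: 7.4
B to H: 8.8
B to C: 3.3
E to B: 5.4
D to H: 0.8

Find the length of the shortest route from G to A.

14.5

Enumerating some paths:
G - E - H - A: 4.6+3.8+9.2 = 17.6
G - E - H - D - A: 4.6+3.8+0.8+7.3 = 16.5
G - E - F - A: 4.6+7.4+2.5 = 14.5
The minimum is 14.5 via G - E - F - A.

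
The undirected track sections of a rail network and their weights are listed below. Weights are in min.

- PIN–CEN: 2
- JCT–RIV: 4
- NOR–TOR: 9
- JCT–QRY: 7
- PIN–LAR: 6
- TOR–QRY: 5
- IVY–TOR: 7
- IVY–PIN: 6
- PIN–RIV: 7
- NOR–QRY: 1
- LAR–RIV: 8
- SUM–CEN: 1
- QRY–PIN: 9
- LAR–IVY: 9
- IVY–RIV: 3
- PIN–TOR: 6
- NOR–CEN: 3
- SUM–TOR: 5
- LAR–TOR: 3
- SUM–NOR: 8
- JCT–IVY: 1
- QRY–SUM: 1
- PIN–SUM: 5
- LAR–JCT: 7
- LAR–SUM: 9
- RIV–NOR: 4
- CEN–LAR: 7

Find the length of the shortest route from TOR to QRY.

Enumerating some paths:
TOR–QRY: 5 = 5
TOR–NOR–QRY: 9+1 = 10
TOR–SUM–QRY: 5+1 = 6
TOR–SUM–CEN–NOR–QRY: 5+1+3+1 = 10
The minimum is 5 min via TOR–QRY.

5 min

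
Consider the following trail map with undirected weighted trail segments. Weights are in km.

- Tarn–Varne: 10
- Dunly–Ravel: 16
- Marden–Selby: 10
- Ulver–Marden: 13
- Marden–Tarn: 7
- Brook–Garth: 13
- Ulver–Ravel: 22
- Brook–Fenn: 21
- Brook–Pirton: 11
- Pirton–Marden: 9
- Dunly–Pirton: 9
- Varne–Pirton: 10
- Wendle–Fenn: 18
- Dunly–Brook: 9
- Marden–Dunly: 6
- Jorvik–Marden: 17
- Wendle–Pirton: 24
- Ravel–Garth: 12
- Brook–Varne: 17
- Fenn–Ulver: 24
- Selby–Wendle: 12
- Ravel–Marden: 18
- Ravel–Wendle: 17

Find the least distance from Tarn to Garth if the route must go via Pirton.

Best Tarn to Pirton: Tarn–Marden–Pirton costing 16
Best Pirton to Garth: Pirton–Brook–Garth costing 24
Total via Pirton: 16 + 24 = 40 km.

40 km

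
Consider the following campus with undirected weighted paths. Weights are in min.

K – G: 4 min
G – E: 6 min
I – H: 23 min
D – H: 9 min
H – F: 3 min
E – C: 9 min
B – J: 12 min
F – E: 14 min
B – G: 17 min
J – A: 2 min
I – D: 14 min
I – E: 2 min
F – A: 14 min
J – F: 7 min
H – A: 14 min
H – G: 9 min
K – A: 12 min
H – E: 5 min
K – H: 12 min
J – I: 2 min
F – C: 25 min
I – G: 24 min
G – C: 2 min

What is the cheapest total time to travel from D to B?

28 min

Enumerating some paths:
D - H - E - I - J - B: 9+5+2+2+12 = 30
D - I - J - B: 14+2+12 = 28
D - H - F - J - B: 9+3+7+12 = 31
Cheapest is D - I - J - B at 28 min.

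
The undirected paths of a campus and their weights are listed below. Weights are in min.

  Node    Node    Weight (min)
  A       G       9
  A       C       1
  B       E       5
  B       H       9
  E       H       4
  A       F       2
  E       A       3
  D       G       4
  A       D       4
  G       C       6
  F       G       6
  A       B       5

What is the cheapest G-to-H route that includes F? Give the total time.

15 min

Shortest G→F: G–F = 6
Best F to H: F–A–E–H costing 9
Total via F: 6 + 9 = 15 min.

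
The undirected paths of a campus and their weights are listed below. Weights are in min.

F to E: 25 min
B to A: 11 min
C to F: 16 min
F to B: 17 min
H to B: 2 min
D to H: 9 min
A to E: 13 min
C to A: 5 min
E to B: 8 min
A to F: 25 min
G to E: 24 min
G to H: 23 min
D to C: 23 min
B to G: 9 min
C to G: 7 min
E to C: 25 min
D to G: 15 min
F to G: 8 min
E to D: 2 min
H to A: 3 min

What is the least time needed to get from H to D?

Enumerating some paths:
H → B → E → D: 2+8+2 = 12
H → D: 9 = 9
The minimum is 9 min via H → D.

9 min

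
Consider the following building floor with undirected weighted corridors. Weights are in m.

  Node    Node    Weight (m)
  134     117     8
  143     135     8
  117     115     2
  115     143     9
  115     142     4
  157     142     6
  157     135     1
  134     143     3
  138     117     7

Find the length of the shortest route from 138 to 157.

Candidate routes:
138 - 117 - 115 - 143 - 135 - 157: 7+2+9+8+1 = 27
138 - 117 - 115 - 142 - 157: 7+2+4+6 = 19
The minimum is 19 m via 138 - 117 - 115 - 142 - 157.

19 m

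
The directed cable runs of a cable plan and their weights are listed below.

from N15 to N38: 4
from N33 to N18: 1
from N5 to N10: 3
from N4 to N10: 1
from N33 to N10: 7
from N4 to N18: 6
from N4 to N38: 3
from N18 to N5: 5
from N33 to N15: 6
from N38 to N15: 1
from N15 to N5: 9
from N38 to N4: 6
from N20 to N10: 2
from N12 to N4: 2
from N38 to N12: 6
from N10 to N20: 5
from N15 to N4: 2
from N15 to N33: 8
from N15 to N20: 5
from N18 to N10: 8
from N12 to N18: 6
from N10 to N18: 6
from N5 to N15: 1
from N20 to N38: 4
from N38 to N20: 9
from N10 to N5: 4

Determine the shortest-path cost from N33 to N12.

16

Running Dijkstra from N33:
N33: 0
N18: 1  (via N33)
N5: 6  (via N18)
N15: 6  (via N33)
N10: 7  (via N33)
N4: 8  (via N15)
N38: 10  (via N15)
N20: 11  (via N15)
N12: 16  (via N38)
Shortest route: N33 → N15 → N38 → N12 = 16.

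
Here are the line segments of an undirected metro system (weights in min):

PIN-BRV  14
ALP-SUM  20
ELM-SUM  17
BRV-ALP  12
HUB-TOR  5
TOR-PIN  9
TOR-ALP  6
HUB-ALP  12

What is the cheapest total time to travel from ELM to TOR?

43 min

Candidate routes:
ELM → SUM → ALP → TOR: 17+20+6 = 43
ELM → SUM → ALP → HUB → TOR: 17+20+12+5 = 54
The minimum is 43 min via ELM → SUM → ALP → TOR.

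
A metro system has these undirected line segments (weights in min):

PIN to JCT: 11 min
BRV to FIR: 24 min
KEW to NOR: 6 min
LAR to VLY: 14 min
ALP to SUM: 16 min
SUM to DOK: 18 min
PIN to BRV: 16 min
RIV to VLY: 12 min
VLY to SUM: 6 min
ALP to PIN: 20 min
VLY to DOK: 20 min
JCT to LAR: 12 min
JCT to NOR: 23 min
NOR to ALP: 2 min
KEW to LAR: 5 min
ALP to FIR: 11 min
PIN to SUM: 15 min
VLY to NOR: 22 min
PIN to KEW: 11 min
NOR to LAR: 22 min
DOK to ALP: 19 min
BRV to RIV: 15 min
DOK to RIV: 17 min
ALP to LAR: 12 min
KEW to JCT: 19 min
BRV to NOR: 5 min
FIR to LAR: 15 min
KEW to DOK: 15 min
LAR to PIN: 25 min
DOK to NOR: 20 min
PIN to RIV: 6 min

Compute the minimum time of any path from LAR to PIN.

Compare a few routes:
LAR → JCT → PIN: 12+11 = 23
LAR → KEW → PIN: 5+11 = 16
The minimum is 16 min via LAR → KEW → PIN.

16 min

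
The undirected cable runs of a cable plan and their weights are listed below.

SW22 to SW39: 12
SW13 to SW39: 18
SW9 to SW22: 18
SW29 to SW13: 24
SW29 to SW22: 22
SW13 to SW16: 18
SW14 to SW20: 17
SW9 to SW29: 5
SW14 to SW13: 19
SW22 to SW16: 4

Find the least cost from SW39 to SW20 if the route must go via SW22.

70

Shortest SW39→SW22: SW39 → SW22 = 12
Best SW22 to SW20: SW22 → SW16 → SW13 → SW14 → SW20 costing 58
Total via SW22: 12 + 58 = 70.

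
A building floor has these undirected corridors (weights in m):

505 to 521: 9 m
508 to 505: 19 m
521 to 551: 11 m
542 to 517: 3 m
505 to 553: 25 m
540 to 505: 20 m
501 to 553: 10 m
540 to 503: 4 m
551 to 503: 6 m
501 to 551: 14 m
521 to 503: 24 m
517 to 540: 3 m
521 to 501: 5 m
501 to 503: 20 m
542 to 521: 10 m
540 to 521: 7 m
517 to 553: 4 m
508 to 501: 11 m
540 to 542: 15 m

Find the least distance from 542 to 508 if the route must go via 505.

Best 542 to 505: 542 → 521 → 505 costing 19
Best 505 to 508: 505 → 508 costing 19
Total via 505: 19 + 19 = 38 m.

38 m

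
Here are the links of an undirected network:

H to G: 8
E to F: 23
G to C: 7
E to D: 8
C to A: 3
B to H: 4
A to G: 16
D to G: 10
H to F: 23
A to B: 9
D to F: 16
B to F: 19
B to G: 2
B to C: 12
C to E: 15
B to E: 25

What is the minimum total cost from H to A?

Enumerating some paths:
H–B–G–C–A: 4+2+7+3 = 16
H–B–A: 4+9 = 13
Cheapest is H–B–A at 13.

13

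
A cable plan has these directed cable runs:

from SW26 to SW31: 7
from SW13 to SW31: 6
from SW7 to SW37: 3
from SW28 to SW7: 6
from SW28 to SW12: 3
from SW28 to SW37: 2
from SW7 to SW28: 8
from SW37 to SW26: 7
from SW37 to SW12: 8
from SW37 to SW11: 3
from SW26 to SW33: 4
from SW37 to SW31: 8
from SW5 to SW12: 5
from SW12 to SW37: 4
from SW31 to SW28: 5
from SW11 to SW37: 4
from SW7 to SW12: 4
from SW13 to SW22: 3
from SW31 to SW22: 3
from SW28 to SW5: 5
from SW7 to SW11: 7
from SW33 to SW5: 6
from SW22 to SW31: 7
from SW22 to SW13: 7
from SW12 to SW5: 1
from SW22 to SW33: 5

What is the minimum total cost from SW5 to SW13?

Enumerating some paths:
SW5–SW12–SW37–SW31–SW22–SW13: 5+4+8+3+7 = 27
SW5–SW12–SW37–SW26–SW31–SW22–SW13: 5+4+7+7+3+7 = 33
The minimum is 27 via SW5–SW12–SW37–SW31–SW22–SW13.

27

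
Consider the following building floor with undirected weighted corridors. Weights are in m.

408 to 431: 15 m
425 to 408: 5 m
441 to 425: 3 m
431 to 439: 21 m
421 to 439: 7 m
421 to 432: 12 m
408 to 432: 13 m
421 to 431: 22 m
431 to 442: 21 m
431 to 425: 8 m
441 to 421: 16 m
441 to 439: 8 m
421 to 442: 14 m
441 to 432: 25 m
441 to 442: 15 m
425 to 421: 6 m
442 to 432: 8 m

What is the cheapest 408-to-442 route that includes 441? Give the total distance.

23 m

Shortest 408→441: 408–425–441 = 8
Best 441 to 442: 441–442 costing 15
Total via 441: 8 + 15 = 23 m.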